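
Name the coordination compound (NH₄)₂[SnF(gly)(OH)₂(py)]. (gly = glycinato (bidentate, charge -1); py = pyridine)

ammonium fluoro(glycinato)dihydroxo(pyridine)stannate(II)

The 2 ammonium counter-ions carry a total charge of +2, so each complex ion is 2−.
Ligand charges: 1×glycinato (-1 each), 1×fluoro (-1 each), 1×pyridine (neutral), 2×hydroxo (-1 each); total -4. So Sn + (-4) = 2−, giving Sn = +2.
Ligands are named alphabetically: fluoro before glycinato before hydroxo before pyridine.
The complex ion is anionic, so tin takes the -ate form stannate(II).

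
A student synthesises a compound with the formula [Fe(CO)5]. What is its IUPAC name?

pentacarbonyliron(0)

There is no counter-ion, so the complex is neutral overall.
Ligand charges: 5×carbonyl (neutral); total 0. So Fe + (0) = 0, giving Fe = 0.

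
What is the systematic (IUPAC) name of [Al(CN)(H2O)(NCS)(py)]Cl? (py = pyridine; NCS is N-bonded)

The 1 chloride counter-ion carries a total charge of -1, so each complex ion is 1+.
Ligand charges: 1×aqua (neutral), 1×cyano (-1 each), 1×pyridine (neutral), 1×isothiocyanato (-1 each); total -2. So Al + (-2) = 1+, giving Al = +3.
Ligands are named alphabetically: aqua before cyano before isothiocyanato before pyridine.

aquacyanoisothiocyanato(pyridine)aluminium(III) chloride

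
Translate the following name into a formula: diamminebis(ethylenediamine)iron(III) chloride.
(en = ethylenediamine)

[Fe(en)2(NH3)2]Cl3

Ligands: 2 ethylenediamine (en, neutral), 2 ammine (NH3, neutral). Ligand charge sum = 0.
With Fe in oxidation state +3, the complex ion is [Fe...]^3+.
Charge balance with chloride (-1) requires 1 complex ion per 3 chloride.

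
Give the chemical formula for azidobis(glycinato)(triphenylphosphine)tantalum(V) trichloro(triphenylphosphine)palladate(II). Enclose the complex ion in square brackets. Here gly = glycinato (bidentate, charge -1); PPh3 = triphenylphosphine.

[Ta(gly)2(N3)(PPh3)][PdCl3(PPh3)]2

Cation [Ta…]: ligand charges -3, Ta(V) ⇒ ion charge 2+.
Anion [Pd…]: ligand charges -3, Pd(II) ⇒ ion charge 1−.
One 2+ cation requires 2 of the 1− anion.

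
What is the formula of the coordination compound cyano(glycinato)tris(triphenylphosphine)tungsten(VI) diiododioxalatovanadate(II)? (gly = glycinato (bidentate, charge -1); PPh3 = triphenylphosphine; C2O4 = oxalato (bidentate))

Cation [W…]: ligand charges -2, W(VI) ⇒ ion charge 4+.
Anion [V…]: ligand charges -6, V(II) ⇒ ion charge 4−.
One 4+ cation balances one 4− anion.

[W(CN)(gly)(PPh3)3][V(C2O4)2I2]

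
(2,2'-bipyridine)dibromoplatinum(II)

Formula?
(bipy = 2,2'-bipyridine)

[Pt(bipy)Br2]

Ligands: 2 bromo (Br, -1), 1 2,2'-bipyridine (bipy, neutral). Ligand charge sum = -2.
With Pt in oxidation state +2, the complex ion is [Pt...].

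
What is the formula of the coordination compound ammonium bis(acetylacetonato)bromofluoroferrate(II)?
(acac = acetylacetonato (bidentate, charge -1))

Ligands: 1 fluoro (F, -1), 1 bromo (Br, -1), 2 acetylacetonato (acac, -1). Ligand charge sum = -4.
With Fe in oxidation state +2, the complex ion is [Fe...]^2−.
Charge balance with ammonium (+1) requires 1 complex ion per 2 ammonium.

(NH4)2[Fe(acac)2BrF]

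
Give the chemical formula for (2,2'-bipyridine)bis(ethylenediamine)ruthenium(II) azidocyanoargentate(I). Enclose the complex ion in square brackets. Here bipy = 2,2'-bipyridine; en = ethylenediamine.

Cation [Ru…]: ligand charges 0, Ru(II) ⇒ ion charge 2+.
Anion [Ag…]: ligand charges -2, Ag(I) ⇒ ion charge 1−.

[Ru(bipy)(en)2][Ag(CN)(N3)]2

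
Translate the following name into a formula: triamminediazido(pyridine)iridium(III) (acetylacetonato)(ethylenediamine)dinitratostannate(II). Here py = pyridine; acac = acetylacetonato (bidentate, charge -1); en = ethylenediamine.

Cation [Ir…]: ligand charges -2, Ir(III) ⇒ ion charge 1+.
Anion [Sn…]: ligand charges -3, Sn(II) ⇒ ion charge 1−.
One 1+ cation balances one 1− anion.

[Ir(N3)2(NH3)3(py)][Sn(acac)(en)(NO3)2]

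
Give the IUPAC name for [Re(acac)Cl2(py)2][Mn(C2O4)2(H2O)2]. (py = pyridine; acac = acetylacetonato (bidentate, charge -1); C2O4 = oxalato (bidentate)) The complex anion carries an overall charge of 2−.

Both ions are complex: the cation is named first with the plain metal name, the anion second with the -ate form; each ion's ligands are alphabetised independently.
The complex anion is given as 2−; its ligand charges sum to -4, so Mn = +2.
A 1:1 salt means the cation carries the equal and opposite charge, 2+.
Cation: ligand charges sum to -3; for the ion to be 2+, Re = +5.

(acetylacetonato)dichlorobis(pyridine)rhenium(V) diaquadioxalatomanganate(II)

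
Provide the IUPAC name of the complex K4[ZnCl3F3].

potassium trichlorotrifluorozincate(II)

The 4 potassium counter-ions carry a total charge of +4, so each complex ion is 4−.
Ligand charges: 3×chloro (-1 each), 3×fluoro (-1 each); total -6. So Zn + (-6) = 4−, giving Zn = +2.
The complex ion is anionic, so zinc takes the -ate form zincate(II).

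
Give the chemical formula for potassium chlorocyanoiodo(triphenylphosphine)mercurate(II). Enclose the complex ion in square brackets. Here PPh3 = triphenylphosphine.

Ligands: 1 triphenylphosphine (PPh3, neutral), 1 iodo (I, -1), 1 cyano (CN, -1), 1 chloro (Cl, -1). Ligand charge sum = -3.
With Hg in oxidation state +2, the complex ion is [Hg...]^1−.
Charge balance with potassium (+1) requires 1 complex ion per 1 potassium.

K[HgCl(CN)I(PPh3)]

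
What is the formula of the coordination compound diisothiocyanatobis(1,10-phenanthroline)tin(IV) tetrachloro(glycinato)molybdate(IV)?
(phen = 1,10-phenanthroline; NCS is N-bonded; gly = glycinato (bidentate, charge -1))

[Sn(NCS)2(phen)2][MoCl4(gly)]2

Cation [Sn…]: ligand charges -2, Sn(IV) ⇒ ion charge 2+.
Anion [Mo…]: ligand charges -5, Mo(IV) ⇒ ion charge 1−.
One 2+ cation requires 2 of the 1− anion.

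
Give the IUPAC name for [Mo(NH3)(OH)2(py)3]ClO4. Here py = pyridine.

amminedihydroxotris(pyridine)molybdenum(III) perchlorate

The 1 perchlorate counter-ion carries a total charge of -1, so each complex ion is 1+.
Ligand charges: 3×pyridine (neutral), 1×ammine (neutral), 2×hydroxo (-1 each); total -2. So Mo + (-2) = 1+, giving Mo = +3.
Ligands are named alphabetically: ammine before hydroxo before pyridine.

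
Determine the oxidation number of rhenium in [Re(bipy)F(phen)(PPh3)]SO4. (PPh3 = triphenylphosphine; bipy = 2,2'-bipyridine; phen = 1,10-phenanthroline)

1 sulfate outside the brackets (-2 each) → the complex ion is 2+.
Ligand charges: 1×PPh3 neutral; 1×bipy neutral; 1×F = -1; 1×phen neutral; sum -1.
Re + (-1) = 2+ ⇒ Re is +3.

+3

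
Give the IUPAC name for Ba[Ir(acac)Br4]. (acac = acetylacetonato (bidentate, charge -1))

barium (acetylacetonato)tetrabromoiridate(III)

The 1 barium counter-ion carries a total charge of +2, so each complex ion is 2−.
Ligand charges: 4×bromo (-1 each), 1×acetylacetonato (-1 each); total -5. So Ir + (-5) = 2−, giving Ir = +3.
The complex ion is anionic, so iridium takes the -ate form iridate(III).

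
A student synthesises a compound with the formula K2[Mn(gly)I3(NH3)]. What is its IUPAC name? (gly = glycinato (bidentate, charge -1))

The 2 potassium counter-ions carry a total charge of +2, so each complex ion is 2−.
Ligand charges: 3×iodo (-1 each), 1×glycinato (-1 each), 1×ammine (neutral); total -4. So Mn + (-4) = 2−, giving Mn = +2.
Ligands are named alphabetically: ammine before glycinato before iodo.
The complex ion is anionic, so manganese takes the -ate form manganate(II).

potassium ammine(glycinato)triiodomanganate(II)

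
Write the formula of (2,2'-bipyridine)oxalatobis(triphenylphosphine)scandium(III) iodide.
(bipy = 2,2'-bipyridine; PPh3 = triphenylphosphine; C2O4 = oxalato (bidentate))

[Sc(bipy)(C2O4)(PPh3)2]I

Ligands: 1 2,2'-bipyridine (bipy, neutral), 2 triphenylphosphine (PPh3, neutral), 1 oxalato (C2O4, -2). Ligand charge sum = -2.
Charge balance with iodide (-1) requires 1 complex ion per 1 iodide.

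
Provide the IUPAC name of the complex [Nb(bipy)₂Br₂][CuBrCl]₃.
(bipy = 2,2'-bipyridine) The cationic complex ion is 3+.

Both ions are complex: the cation is named first with the plain metal name, the anion second with the -ate form; each ion's ligands are alphabetised independently.
The complex cation is given as 3+; its ligand charges sum to -2, so Nb = +5.
With 3 anions per cation, each anion must be 3/3 = 1−.
Anion: ligand charges sum to -2; for the ion to be 1−, Cu = +1.

bis(2,2'-bipyridine)dibromoniobium(V) bromochlorocuprate(I)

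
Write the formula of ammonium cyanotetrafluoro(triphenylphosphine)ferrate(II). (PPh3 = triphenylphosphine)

(NH4)3[Fe(CN)F4(PPh3)]

Ligands: 1 cyano (CN, -1), 1 triphenylphosphine (PPh3, neutral), 4 fluoro (F, -1). Ligand charge sum = -5.
Charge balance with ammonium (+1) requires 1 complex ion per 3 ammonium.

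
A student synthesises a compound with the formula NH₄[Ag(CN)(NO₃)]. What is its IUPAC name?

ammonium cyanonitratoargentate(I)

The 1 ammonium counter-ion carries a total charge of +1, so each complex ion is 1−.
Ligand charges: 1×cyano (-1 each), 1×nitrato (-1 each); total -2. So Ag + (-2) = 1−, giving Ag = +1.
Ligands are named alphabetically: cyano before nitrato.
The complex ion is anionic, so silver takes the -ate form argentate(I).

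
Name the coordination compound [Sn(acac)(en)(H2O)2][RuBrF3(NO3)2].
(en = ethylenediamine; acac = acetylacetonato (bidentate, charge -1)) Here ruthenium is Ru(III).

(acetylacetonato)diaqua(ethylenediamine)tin(IV) bromotrifluorodinitratoruthenate(III)

Both ions are complex: the cation is named first with the plain metal name, the anion second with the -ate form; each ion's ligands are alphabetised independently.
Ru is given as +3; the anion's ligand charges sum to -6, so the complex anion is 3−.
A 1:1 salt means the cation carries the equal and opposite charge, 3+.
Cation: ligand charges sum to -1; for the ion to be 3+, Sn = +4.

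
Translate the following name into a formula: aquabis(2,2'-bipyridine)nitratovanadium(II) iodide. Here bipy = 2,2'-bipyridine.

Ligands: 2 2,2'-bipyridine (bipy, neutral), 1 aqua (H2O, neutral), 1 nitrato (NO3, -1). Ligand charge sum = -1.
With V in oxidation state +2, the complex ion is [V...]^1+.
Charge balance with iodide (-1) requires 1 complex ion per 1 iodide.

[V(bipy)2(H2O)(NO3)]I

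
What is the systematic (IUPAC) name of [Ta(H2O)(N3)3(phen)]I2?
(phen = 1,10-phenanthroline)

The 2 iodide counter-ions carry a total charge of -2, so each complex ion is 2+.
Ligand charges: 1×1,10-phenanthroline (neutral), 1×aqua (neutral), 3×azido (-1 each); total -3. So Ta + (-3) = 2+, giving Ta = +5.
Ligands are named alphabetically: aqua before azido before phenanthroline.

aquatriazido(1,10-phenanthroline)tantalum(V) iodide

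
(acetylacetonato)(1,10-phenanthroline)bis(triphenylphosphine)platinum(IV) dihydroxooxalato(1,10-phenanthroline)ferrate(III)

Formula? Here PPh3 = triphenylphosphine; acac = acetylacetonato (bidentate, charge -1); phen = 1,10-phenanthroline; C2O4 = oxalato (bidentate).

[Pt(acac)(phen)(PPh3)2][Fe(C2O4)(OH)2(phen)]3

Cation [Pt…]: ligand charges -1, Pt(IV) ⇒ ion charge 3+.
Anion [Fe…]: ligand charges -4, Fe(III) ⇒ ion charge 1−.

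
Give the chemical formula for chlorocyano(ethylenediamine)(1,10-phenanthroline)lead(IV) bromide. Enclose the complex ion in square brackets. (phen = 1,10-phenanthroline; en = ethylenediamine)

Ligands: 1 cyano (CN, -1), 1 chloro (Cl, -1), 1 1,10-phenanthroline (phen, neutral), 1 ethylenediamine (en, neutral). Ligand charge sum = -2.
Charge balance with bromide (-1) requires 1 complex ion per 2 bromide.

[PbCl(CN)(en)(phen)]Br2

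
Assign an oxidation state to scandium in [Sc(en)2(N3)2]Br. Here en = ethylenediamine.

1 bromide outside the brackets (-1 each) → the complex ion is 1+.
Ligand charges: 2×en neutral; 2×N3 = -2; sum -2.
Sc + (-2) = 1+ ⇒ Sc is +3.

+3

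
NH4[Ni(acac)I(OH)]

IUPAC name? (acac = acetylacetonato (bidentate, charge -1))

ammonium (acetylacetonato)hydroxoiodonickelate(II)

The 1 ammonium counter-ion carries a total charge of +1, so each complex ion is 1−.
Ligand charges: 1×acetylacetonato (-1 each), 1×hydroxo (-1 each), 1×iodo (-1 each); total -3. So Ni + (-3) = 1−, giving Ni = +2.
Ligands are named alphabetically: acetylacetonato before hydroxo before iodo.
The complex ion is anionic, so nickel takes the -ate form nickelate(II).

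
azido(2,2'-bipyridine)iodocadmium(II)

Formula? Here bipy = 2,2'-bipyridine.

Ligands: 1 iodo (I, -1), 1 2,2'-bipyridine (bipy, neutral), 1 azido (N3, -1). Ligand charge sum = -2.
With Cd in oxidation state +2, the complex ion is [Cd...].

[Cd(bipy)I(N3)]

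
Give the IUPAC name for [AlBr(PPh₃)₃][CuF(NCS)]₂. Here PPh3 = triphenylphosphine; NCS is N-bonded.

bromotris(triphenylphosphine)aluminium(III) fluoroisothiocyanatocuprate(I)

Aluminium is always +3 in its complexes; the cation's ligand charges sum to -1, so the complex cation is 2+.
With 2 anions per cation, each anion must be 2/2 = 1−.
Anion: ligand charges sum to -2; for the ion to be 1−, Cu = +1.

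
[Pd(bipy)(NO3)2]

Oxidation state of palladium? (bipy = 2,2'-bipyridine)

+2

No counter-ion: the bracketed complex is neutral.
Ligand charges: 2×NO3 = -2; 1×bipy neutral; sum -2.
Pd + (-2) = 0 ⇒ Pd is +2.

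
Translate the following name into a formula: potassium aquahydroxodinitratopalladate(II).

K[Pd(H2O)(NO3)2(OH)]

Ligands: 1 aqua (H2O, neutral), 1 hydroxo (OH, -1), 2 nitrato (NO3, -1). Ligand charge sum = -3.
With Pd in oxidation state +2, the complex ion is [Pd...]^1−.
Charge balance with potassium (+1) requires 1 complex ion per 1 potassium.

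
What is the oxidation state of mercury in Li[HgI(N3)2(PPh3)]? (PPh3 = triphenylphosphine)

1 lithium outside the brackets (+1 each) → the complex ion is 1−.
Ligand charges: 1×PPh3 neutral; 2×N3 = -2; 1×I = -1; sum -3.
Hg + (-3) = 1− ⇒ Hg is +2.

+2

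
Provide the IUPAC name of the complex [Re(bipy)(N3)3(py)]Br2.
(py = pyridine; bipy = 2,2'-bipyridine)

triazido(2,2'-bipyridine)(pyridine)rhenium(V) bromide

The 2 bromide counter-ions carry a total charge of -2, so each complex ion is 2+.
Ligand charges: 1×pyridine (neutral), 1×2,2'-bipyridine (neutral), 3×azido (-1 each); total -3. So Re + (-3) = 2+, giving Re = +5.
Ligands are named alphabetically: azido before bipyridine before pyridine.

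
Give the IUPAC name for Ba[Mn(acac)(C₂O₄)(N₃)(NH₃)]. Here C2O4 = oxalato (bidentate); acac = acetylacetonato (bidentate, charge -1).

The 1 barium counter-ion carries a total charge of +2, so each complex ion is 2−.
Ligand charges: 1×oxalato (-2 each), 1×acetylacetonato (-1 each), 1×azido (-1 each), 1×ammine (neutral); total -4. So Mn + (-4) = 2−, giving Mn = +2.
The complex ion is anionic, so manganese takes the -ate form manganate(II).

barium (acetylacetonato)ammineazidooxalatomanganate(II)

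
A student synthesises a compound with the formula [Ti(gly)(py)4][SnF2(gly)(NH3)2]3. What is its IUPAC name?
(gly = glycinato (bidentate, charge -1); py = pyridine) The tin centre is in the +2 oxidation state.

(glycinato)tetrakis(pyridine)titanium(IV) diamminedifluoro(glycinato)stannate(II)

Sn is given as +2; the anion's ligand charges sum to -3, so the complex anion is 1−.
With 3 anions per cation, the cation must be 3×1 = 3+.
Cation: ligand charges sum to -1; for the ion to be 3+, Ti = +4.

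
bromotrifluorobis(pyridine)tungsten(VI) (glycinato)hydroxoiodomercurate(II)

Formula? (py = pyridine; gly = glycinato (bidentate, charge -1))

Cation [W…]: ligand charges -4, W(VI) ⇒ ion charge 2+.
Anion [Hg…]: ligand charges -3, Hg(II) ⇒ ion charge 1−.
One 2+ cation requires 2 of the 1− anion.

[WBrF3(py)2][Hg(gly)I(OH)]2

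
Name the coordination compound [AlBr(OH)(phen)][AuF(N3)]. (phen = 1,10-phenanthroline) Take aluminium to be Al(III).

Both ions are complex: the cation is named first with the plain metal name, the anion second with the -ate form; each ion's ligands are alphabetised independently.
Al is given as +3; the cation's ligand charges sum to -2, so the complex cation is 1+.
A 1:1 salt means the anion carries the equal and opposite charge, 1−.
Anion: ligand charges sum to -2; for the ion to be 1−, Au = +1.

bromohydroxo(1,10-phenanthroline)aluminium(III) azidofluoroaurate(I)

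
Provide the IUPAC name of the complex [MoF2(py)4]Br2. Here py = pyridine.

The 2 bromide counter-ions carry a total charge of -2, so each complex ion is 2+.
Ligand charges: 2×fluoro (-1 each), 4×pyridine (neutral); total -2. So Mo + (-2) = 2+, giving Mo = +4.
Ligands are named alphabetically: fluoro before pyridine.

difluorotetrakis(pyridine)molybdenum(IV) bromide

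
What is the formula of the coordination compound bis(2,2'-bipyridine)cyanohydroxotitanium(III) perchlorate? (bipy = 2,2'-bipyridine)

[Ti(bipy)2(CN)(OH)]ClO4

Ligands: 1 hydroxo (OH, -1), 2 2,2'-bipyridine (bipy, neutral), 1 cyano (CN, -1). Ligand charge sum = -2.
With Ti in oxidation state +3, the complex ion is [Ti...]^1+.
Charge balance with perchlorate (-1) requires 1 complex ion per 1 perchlorate.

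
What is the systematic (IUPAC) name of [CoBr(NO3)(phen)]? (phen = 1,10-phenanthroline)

There is no counter-ion, so the complex is neutral overall.
Ligand charges: 1×1,10-phenanthroline (neutral), 1×nitrato (-1 each), 1×bromo (-1 each); total -2. So Co + (-2) = 0, giving Co = +2.
Ligands are named alphabetically: bromo before nitrato before phenanthroline.

bromonitrato(1,10-phenanthroline)cobalt(II)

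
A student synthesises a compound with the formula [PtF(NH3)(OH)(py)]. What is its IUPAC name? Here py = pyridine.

amminefluorohydroxo(pyridine)platinum(II)

There is no counter-ion, so the complex is neutral overall.
Ligand charges: 1×hydroxo (-1 each), 1×fluoro (-1 each), 1×ammine (neutral), 1×pyridine (neutral); total -2. So Pt + (-2) = 0, giving Pt = +2.
Ligands are named alphabetically: ammine before fluoro before hydroxo before pyridine.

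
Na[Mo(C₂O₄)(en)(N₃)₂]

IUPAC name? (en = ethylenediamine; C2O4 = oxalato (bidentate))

sodium diazido(ethylenediamine)oxalatomolybdate(III)

The 1 sodium counter-ion carries a total charge of +1, so each complex ion is 1−.
Ligand charges: 2×azido (-1 each), 1×ethylenediamine (neutral), 1×oxalato (-2 each); total -4. So Mo + (-4) = 1−, giving Mo = +3.
Ligands are named alphabetically: azido before ethylenediamine before oxalato.
The complex ion is anionic, so molybdenum takes the -ate form molybdate(III).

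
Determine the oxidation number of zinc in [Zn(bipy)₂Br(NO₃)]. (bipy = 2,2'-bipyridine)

No counter-ion: the bracketed complex is neutral.
Ligand charges: 1×Br = -1; 2×bipy neutral; 1×NO3 = -1; sum -2.
Zn + (-2) = 0 ⇒ Zn is +2.

+2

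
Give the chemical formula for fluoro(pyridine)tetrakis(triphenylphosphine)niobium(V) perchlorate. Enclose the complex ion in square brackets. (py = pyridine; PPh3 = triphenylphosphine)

Ligands: 1 fluoro (F, -1), 1 pyridine (py, neutral), 4 triphenylphosphine (PPh3, neutral). Ligand charge sum = -1.
With Nb in oxidation state +5, the complex ion is [Nb...]^4+.
Charge balance with perchlorate (-1) requires 1 complex ion per 4 perchlorate.

[NbF(PPh3)4(py)](ClO4)4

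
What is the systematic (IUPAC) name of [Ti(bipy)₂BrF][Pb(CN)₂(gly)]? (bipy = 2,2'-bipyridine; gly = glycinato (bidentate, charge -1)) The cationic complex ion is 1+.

bis(2,2'-bipyridine)bromofluorotitanium(III) dicyano(glycinato)plumbate(II)

Both ions are complex: the cation is named first with the plain metal name, the anion second with the -ate form; each ion's ligands are alphabetised independently.
The complex cation is given as 1+; its ligand charges sum to -2, so Ti = +3.
A 1:1 salt means the anion carries the equal and opposite charge, 1−.
Anion: ligand charges sum to -3; for the ion to be 1−, Pb = +2.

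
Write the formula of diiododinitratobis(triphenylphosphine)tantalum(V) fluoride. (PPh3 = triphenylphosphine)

[TaI2(NO3)2(PPh3)2]F

Ligands: 2 nitrato (NO3, -1), 2 iodo (I, -1), 2 triphenylphosphine (PPh3, neutral). Ligand charge sum = -4.
Charge balance with fluoride (-1) requires 1 complex ion per 1 fluoride.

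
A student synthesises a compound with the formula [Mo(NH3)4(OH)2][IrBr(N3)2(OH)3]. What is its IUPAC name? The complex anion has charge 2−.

The complex anion is given as 2−; its ligand charges sum to -6, so Ir = +4.
A 1:1 salt means the cation carries the equal and opposite charge, 2+.
Cation: ligand charges sum to -2; for the ion to be 2+, Mo = +4.

tetraamminedihydroxomolybdenum(IV) diazidobromotrihydroxoiridate(IV)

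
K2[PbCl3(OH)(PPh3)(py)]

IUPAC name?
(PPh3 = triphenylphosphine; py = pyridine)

potassium trichlorohydroxo(pyridine)(triphenylphosphine)plumbate(II)

The 2 potassium counter-ions carry a total charge of +2, so each complex ion is 2−.
Ligand charges: 1×triphenylphosphine (neutral), 3×chloro (-1 each), 1×pyridine (neutral), 1×hydroxo (-1 each); total -4. So Pb + (-4) = 2−, giving Pb = +2.
The complex ion is anionic, so lead takes the -ate form plumbate(II).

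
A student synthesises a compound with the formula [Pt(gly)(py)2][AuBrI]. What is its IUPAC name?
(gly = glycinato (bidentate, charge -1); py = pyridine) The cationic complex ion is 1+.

(glycinato)bis(pyridine)platinum(II) bromoiodoaurate(I)

Both ions are complex: the cation is named first with the plain metal name, the anion second with the -ate form; each ion's ligands are alphabetised independently.
The complex cation is given as 1+; its ligand charges sum to -1, so Pt = +2.
A 1:1 salt means the anion carries the equal and opposite charge, 1−.
Anion: ligand charges sum to -2; for the ion to be 1−, Au = +1.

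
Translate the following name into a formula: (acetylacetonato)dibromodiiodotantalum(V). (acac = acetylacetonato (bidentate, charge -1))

[Ta(acac)Br2I2]

Ligands: 2 iodo (I, -1), 1 acetylacetonato (acac, -1), 2 bromo (Br, -1). Ligand charge sum = -5.
With Ta in oxidation state +5, the complex ion is [Ta...].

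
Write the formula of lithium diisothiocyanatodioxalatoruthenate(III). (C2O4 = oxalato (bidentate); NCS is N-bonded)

Ligands: 2 oxalato (C2O4, -2), 2 isothiocyanato (NCS, -1). Ligand charge sum = -6.
Charge balance with lithium (+1) requires 1 complex ion per 3 lithium.

Li3[Ru(C2O4)2(NCS)2]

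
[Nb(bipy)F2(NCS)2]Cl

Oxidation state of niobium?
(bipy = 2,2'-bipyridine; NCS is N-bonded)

+5

1 chloride outside the brackets (-1 each) → the complex ion is 1+.
Ligand charges: 2×F = -2; 1×bipy neutral; 2×NCS = -2; sum -4.
Nb + (-4) = 1+ ⇒ Nb is +5.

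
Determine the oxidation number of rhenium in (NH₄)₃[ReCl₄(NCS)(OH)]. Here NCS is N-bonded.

+3

3 ammonium outside the brackets (+1 each) → the complex ion is 3−.
Ligand charges: 1×NCS = -1; 4×Cl = -4; 1×OH = -1; sum -6.
Re + (-6) = 3− ⇒ Re is +3.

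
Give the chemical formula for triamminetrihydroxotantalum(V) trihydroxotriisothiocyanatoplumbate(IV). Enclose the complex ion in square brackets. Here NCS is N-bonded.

[Ta(NH3)3(OH)3][Pb(NCS)3(OH)3]

Cation [Ta…]: ligand charges -3, Ta(V) ⇒ ion charge 2+.
Anion [Pb…]: ligand charges -6, Pb(IV) ⇒ ion charge 2−.
One 2+ cation balances one 2− anion.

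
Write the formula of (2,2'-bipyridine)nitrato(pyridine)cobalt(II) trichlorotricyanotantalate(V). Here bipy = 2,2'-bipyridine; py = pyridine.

Cation [Co…]: ligand charges -1, Co(II) ⇒ ion charge 1+.
Anion [Ta…]: ligand charges -6, Ta(V) ⇒ ion charge 1−.

[Co(bipy)(NO3)(py)][TaCl3(CN)3]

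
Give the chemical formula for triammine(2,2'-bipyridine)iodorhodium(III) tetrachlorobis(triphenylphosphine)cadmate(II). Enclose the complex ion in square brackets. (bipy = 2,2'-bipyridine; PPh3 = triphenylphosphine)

Cation [Rh…]: ligand charges -1, Rh(III) ⇒ ion charge 2+.
Anion [Cd…]: ligand charges -4, Cd(II) ⇒ ion charge 2−.
One 2+ cation balances one 2− anion.

[Rh(bipy)I(NH3)3][CdCl4(PPh3)2]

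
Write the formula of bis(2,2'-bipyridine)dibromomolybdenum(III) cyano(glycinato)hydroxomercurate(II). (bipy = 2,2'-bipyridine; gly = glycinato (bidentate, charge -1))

Cation [Mo…]: ligand charges -2, Mo(III) ⇒ ion charge 1+.
Anion [Hg…]: ligand charges -3, Hg(II) ⇒ ion charge 1−.
One 1+ cation balances one 1− anion.

[Mo(bipy)2Br2][Hg(CN)(gly)(OH)]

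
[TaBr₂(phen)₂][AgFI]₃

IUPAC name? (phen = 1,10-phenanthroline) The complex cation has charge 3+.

The complex cation is given as 3+; its ligand charges sum to -2, so Ta = +5.
With 3 anions per cation, each anion must be 3/3 = 1−.
Anion: ligand charges sum to -2; for the ion to be 1−, Ag = +1.

dibromobis(1,10-phenanthroline)tantalum(V) fluoroiodoargentate(I)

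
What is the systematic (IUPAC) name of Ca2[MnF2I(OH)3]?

The 2 calcium counter-ions carry a total charge of +4, so each complex ion is 4−.
Ligand charges: 1×iodo (-1 each), 2×fluoro (-1 each), 3×hydroxo (-1 each); total -6. So Mn + (-6) = 4−, giving Mn = +2.
The complex ion is anionic, so manganese takes the -ate form manganate(II).

calcium difluorotrihydroxoiodomanganate(II)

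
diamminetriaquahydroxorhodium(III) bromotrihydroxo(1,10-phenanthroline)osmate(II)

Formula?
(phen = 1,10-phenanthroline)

Cation [Rh…]: ligand charges -1, Rh(III) ⇒ ion charge 2+.
Anion [Os…]: ligand charges -4, Os(II) ⇒ ion charge 2−.
One 2+ cation balances one 2− anion.

[Rh(H2O)3(NH3)2(OH)][OsBr(OH)3(phen)]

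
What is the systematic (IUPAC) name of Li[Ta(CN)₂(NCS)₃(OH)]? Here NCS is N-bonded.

The 1 lithium counter-ion carries a total charge of +1, so each complex ion is 1−.
Ligand charges: 1×hydroxo (-1 each), 2×cyano (-1 each), 3×isothiocyanato (-1 each); total -6. So Ta + (-6) = 1−, giving Ta = +5.
The complex ion is anionic, so tantalum takes the -ate form tantalate(V).

lithium dicyanohydroxotriisothiocyanatotantalate(V)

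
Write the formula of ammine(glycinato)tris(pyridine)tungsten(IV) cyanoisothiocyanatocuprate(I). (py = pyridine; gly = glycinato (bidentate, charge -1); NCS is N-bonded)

[W(gly)(NH3)(py)3][Cu(CN)(NCS)]3

Cation [W…]: ligand charges -1, W(IV) ⇒ ion charge 3+.
Anion [Cu…]: ligand charges -2, Cu(I) ⇒ ion charge 1−.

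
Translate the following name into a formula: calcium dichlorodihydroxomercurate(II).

Ca[HgCl2(OH)2]

Ligands: 2 chloro (Cl, -1), 2 hydroxo (OH, -1). Ligand charge sum = -4.
With Hg in oxidation state +2, the complex ion is [Hg...]^2−.
Charge balance with calcium (+2) requires 1 complex ion per 1 calcium.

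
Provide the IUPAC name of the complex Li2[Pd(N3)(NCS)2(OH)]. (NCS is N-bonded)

The 2 lithium counter-ions carry a total charge of +2, so each complex ion is 2−.
Ligand charges: 2×isothiocyanato (-1 each), 1×hydroxo (-1 each), 1×azido (-1 each); total -4. So Pd + (-4) = 2−, giving Pd = +2.
The complex ion is anionic, so palladium takes the -ate form palladate(II).

lithium azidohydroxodiisothiocyanatopalladate(II)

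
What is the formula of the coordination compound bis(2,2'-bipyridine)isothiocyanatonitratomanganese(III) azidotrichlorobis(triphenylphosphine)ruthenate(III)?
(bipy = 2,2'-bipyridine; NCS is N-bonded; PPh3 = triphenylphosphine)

[Mn(bipy)2(NCS)(NO3)][RuCl3(N3)(PPh3)2]

Cation [Mn…]: ligand charges -2, Mn(III) ⇒ ion charge 1+.
Anion [Ru…]: ligand charges -4, Ru(III) ⇒ ion charge 1−.
One 1+ cation balances one 1− anion.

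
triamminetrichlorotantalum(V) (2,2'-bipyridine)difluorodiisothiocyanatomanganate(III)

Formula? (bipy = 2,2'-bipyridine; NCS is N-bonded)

Cation [Ta…]: ligand charges -3, Ta(V) ⇒ ion charge 2+.
Anion [Mn…]: ligand charges -4, Mn(III) ⇒ ion charge 1−.

[TaCl3(NH3)3][Mn(bipy)F2(NCS)2]2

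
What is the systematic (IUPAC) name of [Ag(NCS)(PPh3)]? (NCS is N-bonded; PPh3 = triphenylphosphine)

There is no counter-ion, so the complex is neutral overall.
Ligand charges: 1×isothiocyanato (-1 each), 1×triphenylphosphine (neutral); total -1. So Ag + (-1) = 0, giving Ag = +1.
Ligands are named alphabetically: isothiocyanato before triphenylphosphine.

isothiocyanato(triphenylphosphine)silver(I)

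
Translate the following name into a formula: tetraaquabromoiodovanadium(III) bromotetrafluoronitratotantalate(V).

Cation [V…]: ligand charges -2, V(III) ⇒ ion charge 1+.
Anion [Ta…]: ligand charges -6, Ta(V) ⇒ ion charge 1−.
One 1+ cation balances one 1− anion.

[VBr(H2O)4I][TaBrF4(NO3)]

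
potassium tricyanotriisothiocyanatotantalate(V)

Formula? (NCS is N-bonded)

Ligands: 3 cyano (CN, -1), 3 isothiocyanato (NCS, -1). Ligand charge sum = -6.
With Ta in oxidation state +5, the complex ion is [Ta...]^1−.
Charge balance with potassium (+1) requires 1 complex ion per 1 potassium.

K[Ta(CN)3(NCS)3]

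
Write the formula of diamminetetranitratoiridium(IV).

Ligands: 4 nitrato (NO3, -1), 2 ammine (NH3, neutral). Ligand charge sum = -4.
With Ir in oxidation state +4, the complex ion is [Ir...].

[Ir(NH3)2(NO3)4]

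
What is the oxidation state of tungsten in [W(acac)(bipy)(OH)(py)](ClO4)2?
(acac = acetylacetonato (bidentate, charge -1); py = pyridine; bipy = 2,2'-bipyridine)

+4

2 perchlorate outside the brackets (-1 each) → the complex ion is 2+.
Ligand charges: 1×acac = -1; 1×py neutral; 1×OH = -1; 1×bipy neutral; sum -2.
W + (-2) = 2+ ⇒ W is +4.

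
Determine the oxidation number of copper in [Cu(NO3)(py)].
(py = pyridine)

No counter-ion: the bracketed complex is neutral.
Ligand charges: 1×py neutral; 1×NO3 = -1; sum -1.
Cu + (-1) = 0 ⇒ Cu is +1.

+1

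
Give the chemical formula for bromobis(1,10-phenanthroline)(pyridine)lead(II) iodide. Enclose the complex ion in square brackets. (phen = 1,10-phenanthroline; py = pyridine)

Ligands: 2 1,10-phenanthroline (phen, neutral), 1 bromo (Br, -1), 1 pyridine (py, neutral). Ligand charge sum = -1.
Charge balance with iodide (-1) requires 1 complex ion per 1 iodide.

[PbBr(phen)2(py)]I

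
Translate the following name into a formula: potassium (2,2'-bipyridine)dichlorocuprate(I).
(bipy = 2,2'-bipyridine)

Ligands: 1 2,2'-bipyridine (bipy, neutral), 2 chloro (Cl, -1). Ligand charge sum = -2.
With Cu in oxidation state +1, the complex ion is [Cu...]^1−.
Charge balance with potassium (+1) requires 1 complex ion per 1 potassium.

K[Cu(bipy)Cl2]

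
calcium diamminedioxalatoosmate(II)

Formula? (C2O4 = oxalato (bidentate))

Ligands: 2 oxalato (C2O4, -2), 2 ammine (NH3, neutral). Ligand charge sum = -4.
With Os in oxidation state +2, the complex ion is [Os...]^2−.
Charge balance with calcium (+2) requires 1 complex ion per 1 calcium.

Ca[Os(C2O4)2(NH3)2]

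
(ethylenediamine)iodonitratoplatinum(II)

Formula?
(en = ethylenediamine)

[Pt(en)I(NO3)]

Ligands: 1 iodo (I, -1), 1 nitrato (NO3, -1), 1 ethylenediamine (en, neutral). Ligand charge sum = -2.
With Pt in oxidation state +2, the complex ion is [Pt...].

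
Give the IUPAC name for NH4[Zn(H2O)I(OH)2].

The 1 ammonium counter-ion carries a total charge of +1, so each complex ion is 1−.
Ligand charges: 2×hydroxo (-1 each), 1×aqua (neutral), 1×iodo (-1 each); total -3. So Zn + (-3) = 1−, giving Zn = +2.
The complex ion is anionic, so zinc takes the -ate form zincate(II).

ammonium aquadihydroxoiodozincate(II)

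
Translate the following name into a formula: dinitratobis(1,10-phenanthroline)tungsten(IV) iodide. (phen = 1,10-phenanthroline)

[W(NO3)2(phen)2]I2

Ligands: 2 1,10-phenanthroline (phen, neutral), 2 nitrato (NO3, -1). Ligand charge sum = -2.
Charge balance with iodide (-1) requires 1 complex ion per 2 iodide.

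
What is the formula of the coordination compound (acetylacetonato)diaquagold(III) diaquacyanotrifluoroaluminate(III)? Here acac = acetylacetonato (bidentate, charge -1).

[Au(acac)(H2O)2][Al(CN)F3(H2O)2]2

Cation [Au…]: ligand charges -1, Au(III) ⇒ ion charge 2+.
Anion [Al…]: ligand charges -4, Al(III) ⇒ ion charge 1−.
One 2+ cation requires 2 of the 1− anion.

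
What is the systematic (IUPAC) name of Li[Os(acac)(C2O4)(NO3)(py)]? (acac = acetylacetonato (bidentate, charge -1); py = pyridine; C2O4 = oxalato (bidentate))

lithium (acetylacetonato)nitratooxalato(pyridine)osmate(III)

The 1 lithium counter-ion carries a total charge of +1, so each complex ion is 1−.
Ligand charges: 1×acetylacetonato (-1 each), 1×pyridine (neutral), 1×nitrato (-1 each), 1×oxalato (-2 each); total -4. So Os + (-4) = 1−, giving Os = +3.
Ligands are named alphabetically: acetylacetonato before nitrato before oxalato before pyridine.
The complex ion is anionic, so osmium takes the -ate form osmate(III).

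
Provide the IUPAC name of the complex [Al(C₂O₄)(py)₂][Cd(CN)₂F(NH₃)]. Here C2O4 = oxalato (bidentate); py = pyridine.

Both ions are complex: the cation is named first with the plain metal name, the anion second with the -ate form; each ion's ligands are alphabetised independently.
Aluminium is always +3 in its complexes; the cation's ligand charges sum to -2, so the complex cation is 1+.
A 1:1 salt means the anion carries the equal and opposite charge, 1−.
Anion: ligand charges sum to -3; for the ion to be 1−, Cd = +2.

oxalatobis(pyridine)aluminium(III) amminedicyanofluorocadmate(II)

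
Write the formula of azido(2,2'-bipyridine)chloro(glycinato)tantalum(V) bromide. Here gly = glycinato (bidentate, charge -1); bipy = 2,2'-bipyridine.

Ligands: 1 glycinato (gly, -1), 1 2,2'-bipyridine (bipy, neutral), 1 azido (N3, -1), 1 chloro (Cl, -1). Ligand charge sum = -3.
With Ta in oxidation state +5, the complex ion is [Ta...]^2+.
Charge balance with bromide (-1) requires 1 complex ion per 2 bromide.

[Ta(bipy)Cl(gly)(N3)]Br2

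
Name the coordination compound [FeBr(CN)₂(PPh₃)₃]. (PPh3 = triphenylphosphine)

bromodicyanotris(triphenylphosphine)iron(III)

There is no counter-ion, so the complex is neutral overall.
Ligand charges: 1×bromo (-1 each), 3×triphenylphosphine (neutral), 2×cyano (-1 each); total -3. So Fe + (-3) = 0, giving Fe = +3.
Ligands are named alphabetically: bromo before cyano before triphenylphosphine.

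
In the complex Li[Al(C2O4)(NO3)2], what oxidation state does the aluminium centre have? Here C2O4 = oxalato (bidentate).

1 lithium outside the brackets (+1 each) → the complex ion is 1−.
Ligand charges: 1×C2O4 = -2; 2×NO3 = -2; sum -4.
Al + (-4) = 1− ⇒ Al is +3.

+3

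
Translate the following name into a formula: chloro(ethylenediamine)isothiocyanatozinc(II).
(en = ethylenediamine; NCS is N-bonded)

Ligands: 1 ethylenediamine (en, neutral), 1 chloro (Cl, -1), 1 isothiocyanato (NCS, -1). Ligand charge sum = -2.
With Zn in oxidation state +2, the complex ion is [Zn...].

[ZnCl(en)(NCS)]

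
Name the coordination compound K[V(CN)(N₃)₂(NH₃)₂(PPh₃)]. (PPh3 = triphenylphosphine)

potassium diamminediazidocyano(triphenylphosphine)vanadate(II)

The 1 potassium counter-ion carries a total charge of +1, so each complex ion is 1−.
Ligand charges: 2×azido (-1 each), 2×ammine (neutral), 1×cyano (-1 each), 1×triphenylphosphine (neutral); total -3. So V + (-3) = 1−, giving V = +2.
Ligands are named alphabetically: ammine before azido before cyano before triphenylphosphine.
The complex ion is anionic, so vanadium takes the -ate form vanadate(II).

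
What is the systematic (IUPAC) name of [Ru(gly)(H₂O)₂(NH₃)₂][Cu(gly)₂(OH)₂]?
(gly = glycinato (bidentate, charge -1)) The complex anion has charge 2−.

diamminediaqua(glycinato)ruthenium(III) bis(glycinato)dihydroxocuprate(II)

The complex anion is given as 2−; its ligand charges sum to -4, so Cu = +2.
A 1:1 salt means the cation carries the equal and opposite charge, 2+.
Cation: ligand charges sum to -1; for the ion to be 2+, Ru = +3.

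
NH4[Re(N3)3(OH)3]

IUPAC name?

The 1 ammonium counter-ion carries a total charge of +1, so each complex ion is 1−.
Ligand charges: 3×azido (-1 each), 3×hydroxo (-1 each); total -6. So Re + (-6) = 1−, giving Re = +5.
The complex ion is anionic, so rhenium takes the -ate form rhenate(V).

ammonium triazidotrihydroxorhenate(V)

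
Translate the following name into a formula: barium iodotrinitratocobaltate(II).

Ligands: 1 iodo (I, -1), 3 nitrato (NO3, -1). Ligand charge sum = -4.
Charge balance with barium (+2) requires 1 complex ion per 1 barium.

Ba[CoI(NO3)3]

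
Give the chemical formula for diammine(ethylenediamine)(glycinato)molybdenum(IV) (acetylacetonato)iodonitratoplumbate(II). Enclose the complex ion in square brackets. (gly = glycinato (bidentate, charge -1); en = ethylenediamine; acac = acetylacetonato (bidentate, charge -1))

[Mo(en)(gly)(NH3)2][Pb(acac)I(NO3)]3

Cation [Mo…]: ligand charges -1, Mo(IV) ⇒ ion charge 3+.
Anion [Pb…]: ligand charges -3, Pb(II) ⇒ ion charge 1−.
One 3+ cation requires 3 of the 1− anion.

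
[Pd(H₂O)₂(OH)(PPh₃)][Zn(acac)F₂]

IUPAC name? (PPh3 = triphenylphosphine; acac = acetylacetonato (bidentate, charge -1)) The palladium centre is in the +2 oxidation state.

Pd is given as +2; the cation's ligand charges sum to -1, so the complex cation is 1+.
A 1:1 salt means the anion carries the equal and opposite charge, 1−.
Anion: ligand charges sum to -3; for the ion to be 1−, Zn = +2.

diaquahydroxo(triphenylphosphine)palladium(II) (acetylacetonato)difluorozincate(II)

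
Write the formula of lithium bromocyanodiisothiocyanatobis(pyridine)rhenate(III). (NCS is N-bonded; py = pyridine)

Li[ReBr(CN)(NCS)2(py)2]

Ligands: 2 isothiocyanato (NCS, -1), 1 bromo (Br, -1), 2 pyridine (py, neutral), 1 cyano (CN, -1). Ligand charge sum = -4.
With Re in oxidation state +3, the complex ion is [Re...]^1−.
Charge balance with lithium (+1) requires 1 complex ion per 1 lithium.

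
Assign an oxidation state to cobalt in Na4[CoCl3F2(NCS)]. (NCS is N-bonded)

4 sodium outside the brackets (+1 each) → the complex ion is 4−.
Ligand charges: 3×Cl = -3; 2×F = -2; 1×NCS = -1; sum -6.
Co + (-6) = 4− ⇒ Co is +2.

+2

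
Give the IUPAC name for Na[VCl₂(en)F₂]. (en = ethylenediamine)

The 1 sodium counter-ion carries a total charge of +1, so each complex ion is 1−.
Ligand charges: 2×fluoro (-1 each), 2×chloro (-1 each), 1×ethylenediamine (neutral); total -4. So V + (-4) = 1−, giving V = +3.
Ligands are named alphabetically: chloro before ethylenediamine before fluoro.
The complex ion is anionic, so vanadium takes the -ate form vanadate(III).

sodium dichloro(ethylenediamine)difluorovanadate(III)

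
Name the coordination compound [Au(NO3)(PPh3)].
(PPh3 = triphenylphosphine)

There is no counter-ion, so the complex is neutral overall.
Ligand charges: 1×triphenylphosphine (neutral), 1×nitrato (-1 each); total -1. So Au + (-1) = 0, giving Au = +1.
Ligands are named alphabetically: nitrato before triphenylphosphine.

nitrato(triphenylphosphine)gold(I)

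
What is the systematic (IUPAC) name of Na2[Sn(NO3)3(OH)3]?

The 2 sodium counter-ions carry a total charge of +2, so each complex ion is 2−.
Ligand charges: 3×hydroxo (-1 each), 3×nitrato (-1 each); total -6. So Sn + (-6) = 2−, giving Sn = +4.
Ligands are named alphabetically: hydroxo before nitrato.
The complex ion is anionic, so tin takes the -ate form stannate(IV).

sodium trihydroxotrinitratostannate(IV)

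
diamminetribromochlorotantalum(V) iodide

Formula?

[TaBr3Cl(NH3)2]I

Ligands: 1 chloro (Cl, -1), 3 bromo (Br, -1), 2 ammine (NH3, neutral). Ligand charge sum = -4.
With Ta in oxidation state +5, the complex ion is [Ta...]^1+.
Charge balance with iodide (-1) requires 1 complex ion per 1 iodide.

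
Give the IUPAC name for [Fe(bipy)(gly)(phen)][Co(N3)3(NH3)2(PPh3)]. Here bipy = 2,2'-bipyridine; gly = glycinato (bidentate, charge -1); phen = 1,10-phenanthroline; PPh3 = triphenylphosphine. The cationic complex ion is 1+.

(2,2'-bipyridine)(glycinato)(1,10-phenanthroline)iron(II) diamminetriazido(triphenylphosphine)cobaltate(II)

Both ions are complex: the cation is named first with the plain metal name, the anion second with the -ate form; each ion's ligands are alphabetised independently.
The complex cation is given as 1+; its ligand charges sum to -1, so Fe = +2.
A 1:1 salt means the anion carries the equal and opposite charge, 1−.
Anion: ligand charges sum to -3; for the ion to be 1−, Co = +2.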